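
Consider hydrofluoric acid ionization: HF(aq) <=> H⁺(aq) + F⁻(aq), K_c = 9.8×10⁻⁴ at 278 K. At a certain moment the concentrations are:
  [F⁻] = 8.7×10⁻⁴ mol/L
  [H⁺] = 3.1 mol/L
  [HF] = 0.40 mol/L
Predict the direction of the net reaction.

Q_c = [H⁺]·[F⁻] / [HF] = (3.1)·(8.7×10⁻⁴) / (0.40) = 0.0067
Q_c = 0.0067 > K_c = 9.8×10⁻⁴, so the reverse reaction proceeds.

toward reactants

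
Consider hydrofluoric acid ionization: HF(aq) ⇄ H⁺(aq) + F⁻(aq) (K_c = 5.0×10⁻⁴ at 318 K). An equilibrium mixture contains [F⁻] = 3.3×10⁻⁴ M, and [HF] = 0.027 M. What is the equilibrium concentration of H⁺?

At equilibrium, K_c = [H⁺]·[F⁻] / [HF] = 5.0×10⁻⁴.
([H⁺])·(3.3×10⁻⁴) / (0.027) = 5.0×10⁻⁴
[H⁺] = 0.0409 = 0.041 M

[H⁺] = 0.041 M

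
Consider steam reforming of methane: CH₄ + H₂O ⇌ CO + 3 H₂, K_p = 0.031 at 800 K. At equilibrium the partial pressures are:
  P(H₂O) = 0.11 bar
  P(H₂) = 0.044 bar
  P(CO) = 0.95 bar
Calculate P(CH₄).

P(CH₄) = 0.024 bar

At equilibrium, K_p = P(CO)·P(H₂)³ / (P(CH₄)·P(H₂O)) = 0.031.
(0.95)·(0.044)³ / ((P(CH₄))·(0.11)) = 0.031
P(CH₄) = 0.0237 = 0.024 bar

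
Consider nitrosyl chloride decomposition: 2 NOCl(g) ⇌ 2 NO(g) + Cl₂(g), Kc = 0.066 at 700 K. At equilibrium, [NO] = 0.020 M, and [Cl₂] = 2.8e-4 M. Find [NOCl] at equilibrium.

At equilibrium, Kc = [NO]²·[Cl₂] / [NOCl]² = 0.066.
(0.020)²·(2.8e-4) / ([NOCl])² = 0.066
[NOCl]² = 1.70e-6 ⇒ [NOCl] = 0.0013 M

[NOCl] = 0.0013 M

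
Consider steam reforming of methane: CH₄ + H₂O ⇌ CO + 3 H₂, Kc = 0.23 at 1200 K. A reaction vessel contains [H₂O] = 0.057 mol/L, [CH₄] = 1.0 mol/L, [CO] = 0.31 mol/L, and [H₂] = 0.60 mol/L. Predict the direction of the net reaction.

Qc = [CO]·[H₂]³ / ([CH₄]·[H₂O]) = (0.31)·(0.60)³ / ((1.0)·(0.057)) = 1.2
Qc = 1.2 > Kc = 0.23, so the reverse reaction proceeds.

in the reverse direction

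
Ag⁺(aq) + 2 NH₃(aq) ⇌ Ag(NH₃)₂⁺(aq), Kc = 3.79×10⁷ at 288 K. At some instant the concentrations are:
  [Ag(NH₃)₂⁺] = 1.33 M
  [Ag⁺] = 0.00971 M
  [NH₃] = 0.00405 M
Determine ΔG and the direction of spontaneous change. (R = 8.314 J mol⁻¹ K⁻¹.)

Qc = [Ag(NH₃)₂⁺] / ([Ag⁺]·[NH₃]²) = (1.33) / ((0.00971)·(0.00405)²) = 8.35×10⁶
ΔG = RT ln(Qc/Kc) = (8.314 J mol⁻¹ K⁻¹)(288 K) × ln(8.35×10⁶/3.79×10⁷)
   = (2.394 kJ/mol)(-1.513) = -3.62 kJ/mol
ΔG < 0, so the forward reaction is spontaneous (proceeds forward).

ΔG = -3.62 kJ/mol; the forward reaction is spontaneous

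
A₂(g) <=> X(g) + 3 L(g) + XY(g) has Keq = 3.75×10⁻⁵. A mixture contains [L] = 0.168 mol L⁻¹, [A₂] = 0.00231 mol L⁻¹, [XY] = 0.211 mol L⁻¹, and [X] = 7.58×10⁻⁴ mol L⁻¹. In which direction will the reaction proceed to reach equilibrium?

in the reverse direction

Q = [X]·[L]³·[XY] / [A₂] = (7.58×10⁻⁴)·(0.168)³·(0.211) / (0.00231) = 3.28×10⁻⁴
Q = 3.28×10⁻⁴ > Keq = 3.75×10⁻⁵, so the reverse reaction proceeds.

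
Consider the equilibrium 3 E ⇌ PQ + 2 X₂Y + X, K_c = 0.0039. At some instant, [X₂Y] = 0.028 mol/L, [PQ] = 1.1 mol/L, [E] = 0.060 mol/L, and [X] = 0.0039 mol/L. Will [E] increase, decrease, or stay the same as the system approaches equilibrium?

Q_c = [PQ]·[X₂Y]²·[X] / [E]³ = (1.1)·(0.028)²·(0.0039) / (0.060)³ = 0.016
Q_c = 0.016 > K_c = 0.0039: net reverse reaction.
E is a reactant, so it increases.

increase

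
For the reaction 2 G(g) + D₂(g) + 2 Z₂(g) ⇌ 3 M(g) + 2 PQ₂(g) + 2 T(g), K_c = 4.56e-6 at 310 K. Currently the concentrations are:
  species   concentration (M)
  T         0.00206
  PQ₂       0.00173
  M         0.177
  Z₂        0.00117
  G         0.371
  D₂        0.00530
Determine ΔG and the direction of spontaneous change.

ΔG = 7.06 kJ/mol; the forward reaction is non-spontaneous

Q_c = [M]³·[PQ₂]²·[T]² / ([G]²·[D₂]·[Z₂]²) = (0.177)³·(0.00173)²·(0.00206)² / ((0.371)²·(0.00530)·(0.00117)²) = 7.05e-5
ΔG = RT ln(Q_c/K_c) = (8.314 J mol⁻¹ K⁻¹)(310 K) × ln(7.05e-5/4.56e-6)
   = (2.577 kJ/mol)(2.738) = 7.06 kJ/mol
ΔG > 0, so the forward reaction is non-spontaneous (proceeds in reverse).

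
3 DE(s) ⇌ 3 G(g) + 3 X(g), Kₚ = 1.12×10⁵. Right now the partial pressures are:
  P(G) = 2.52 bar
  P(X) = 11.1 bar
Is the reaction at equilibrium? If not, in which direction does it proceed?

(DE is a pure solid — omitted from Qₚ.)
Qₚ = P(G)³·P(X)³ = (2.52)³·(11.1)³ = 21900
Qₚ = 21900 < Kₚ = 1.12×10⁵, so the forward reaction proceeds.

to the right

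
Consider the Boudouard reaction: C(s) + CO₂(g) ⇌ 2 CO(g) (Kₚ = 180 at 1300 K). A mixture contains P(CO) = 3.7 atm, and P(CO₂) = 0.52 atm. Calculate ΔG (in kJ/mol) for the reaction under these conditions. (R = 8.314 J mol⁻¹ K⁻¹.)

(C is a pure solid — omitted from Qₚ.)
Qₚ = P(CO)² / P(CO₂) = (3.7)² / (0.52) = 26.3
ΔG = RT ln(Qₚ/Kₚ) = (8.314 J mol⁻¹ K⁻¹)(1300 K) × ln(26.3/180)
   = (10.81 kJ/mol)(-1.923) = -20.8 kJ/mol
ΔG < 0, so the forward reaction is spontaneous (proceeds forward).

ΔG = -20.8 kJ/mol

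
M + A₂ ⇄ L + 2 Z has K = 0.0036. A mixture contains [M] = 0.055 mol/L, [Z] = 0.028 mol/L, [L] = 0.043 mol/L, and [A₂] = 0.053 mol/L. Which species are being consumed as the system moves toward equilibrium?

Q = [L]·[Z]² / ([M]·[A₂]) = (0.043)·(0.028)² / ((0.055)·(0.053)) = 0.012
Q = 0.012 > K = 0.0036: net reverse reaction.

L, Z (products)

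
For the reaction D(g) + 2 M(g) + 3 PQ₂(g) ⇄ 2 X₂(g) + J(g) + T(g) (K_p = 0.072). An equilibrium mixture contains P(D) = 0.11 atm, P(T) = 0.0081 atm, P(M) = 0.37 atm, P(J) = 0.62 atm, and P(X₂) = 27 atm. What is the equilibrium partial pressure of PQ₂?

P(PQ₂) = 15 atm

At equilibrium, K_p = P(X₂)²·P(J)·P(T) / (P(D)·P(M)²·P(PQ₂)³) = 0.072.
(27)²·(0.62)·(0.0081) / ((0.11)·(0.37)²·(P(PQ₂))³) = 0.072
P(PQ₂)³ = 3380 ⇒ P(PQ₂) = 15 atm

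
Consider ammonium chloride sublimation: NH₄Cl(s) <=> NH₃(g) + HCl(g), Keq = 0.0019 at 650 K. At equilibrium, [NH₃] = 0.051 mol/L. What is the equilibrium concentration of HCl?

(NH₄Cl is a pure solid — omitted from Keq.)
At equilibrium, Keq = [NH₃]·[HCl] = 0.0019.
(0.051)·([HCl]) = 0.0019
[HCl] = 0.0373 = 0.037 mol/L

[HCl] = 0.037 mol/L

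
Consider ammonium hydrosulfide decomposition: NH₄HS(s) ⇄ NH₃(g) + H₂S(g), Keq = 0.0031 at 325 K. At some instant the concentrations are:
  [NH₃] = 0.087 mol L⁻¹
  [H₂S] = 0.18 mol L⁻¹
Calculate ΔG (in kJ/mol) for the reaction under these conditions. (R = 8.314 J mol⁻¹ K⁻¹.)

ΔG = 4.38 kJ/mol

(NH₄HS is a pure solid — omitted from Q.)
Q = [NH₃]·[H₂S] = (0.087)·(0.18) = 0.0157
ΔG = RT ln(Q/Keq) = (8.314 J mol⁻¹ K⁻¹)(325 K) × ln(0.0157/0.0031)
   = (2.702 kJ/mol)(1.622) = 4.38 kJ/mol
ΔG > 0, so the forward reaction is non-spontaneous (proceeds in reverse).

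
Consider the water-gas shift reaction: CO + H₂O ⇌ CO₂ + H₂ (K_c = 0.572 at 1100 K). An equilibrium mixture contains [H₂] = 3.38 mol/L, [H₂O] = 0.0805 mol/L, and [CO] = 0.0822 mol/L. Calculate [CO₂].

[CO₂] = 0.00112 mol/L

At equilibrium, K_c = [CO₂]·[H₂] / ([CO]·[H₂O]) = 0.572.
([CO₂])·(3.38) / ((0.0822)·(0.0805)) = 0.572
[CO₂] = 0.00112 mol/L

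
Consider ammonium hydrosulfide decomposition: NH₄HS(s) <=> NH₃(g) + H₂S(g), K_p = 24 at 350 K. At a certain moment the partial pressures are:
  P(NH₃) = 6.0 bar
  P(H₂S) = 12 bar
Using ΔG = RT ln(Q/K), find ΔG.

(NH₄HS is a pure solid — omitted from Q_p.)
Q_p = P(NH₃)·P(H₂S) = (6.0)·(12) = 72.0
ΔG = RT ln(Q_p/K_p) = (8.314 J mol⁻¹ K⁻¹)(350 K) × ln(72.0/24)
   = (2.910 kJ/mol)(1.099) = 3.20 kJ/mol
ΔG > 0, so the forward reaction is non-spontaneous (proceeds in reverse).

ΔG = 3.20 kJ/mol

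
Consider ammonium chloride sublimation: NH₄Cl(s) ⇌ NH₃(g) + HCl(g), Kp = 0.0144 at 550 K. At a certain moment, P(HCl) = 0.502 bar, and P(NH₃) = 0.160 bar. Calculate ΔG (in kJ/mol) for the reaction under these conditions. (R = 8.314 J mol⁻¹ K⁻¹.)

(NH₄Cl is a pure solid — omitted from Qp.)
Qp = P(NH₃)·P(HCl) = (0.160)·(0.502) = 0.0803
ΔG = RT ln(Qp/Kp) = (8.314 J mol⁻¹ K⁻¹)(550 K) × ln(0.0803/0.0144)
   = (4.573 kJ/mol)(1.719) = 7.86 kJ/mol
ΔG > 0, so the forward reaction is non-spontaneous (proceeds in reverse).

ΔG = 7.86 kJ/mol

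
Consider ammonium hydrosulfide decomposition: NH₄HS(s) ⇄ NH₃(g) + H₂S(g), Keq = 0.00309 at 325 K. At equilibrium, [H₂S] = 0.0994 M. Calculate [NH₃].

(NH₄HS is a pure solid — omitted from Keq.)
At equilibrium, Keq = [NH₃]·[H₂S] = 0.00309.
([NH₃])·(0.0994) = 0.00309
[NH₃] = 0.0311 M

[NH₃] = 0.0311 M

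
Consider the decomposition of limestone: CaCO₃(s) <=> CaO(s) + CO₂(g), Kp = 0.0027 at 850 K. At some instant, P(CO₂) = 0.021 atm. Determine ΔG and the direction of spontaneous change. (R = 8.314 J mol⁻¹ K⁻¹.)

ΔG = 14.5 kJ/mol; the forward reaction is non-spontaneous

(CaCO₃, CaO are pure solids — omitted from Qp.)
Qp = P(CO₂) = 0.0210
ΔG = RT ln(Qp/Kp) = (8.314 J mol⁻¹ K⁻¹)(850 K) × ln(0.0210/0.0027)
   = (7.067 kJ/mol)(2.051) = 14.5 kJ/mol
ΔG > 0, so the forward reaction is non-spontaneous (proceeds in reverse).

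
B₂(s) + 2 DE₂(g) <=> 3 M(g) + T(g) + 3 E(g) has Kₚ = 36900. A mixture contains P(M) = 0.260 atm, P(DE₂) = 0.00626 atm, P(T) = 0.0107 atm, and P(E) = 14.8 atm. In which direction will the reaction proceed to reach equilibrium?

(B₂ is a pure solid — omitted from Qₚ.)
Qₚ = P(M)³·P(T)·P(E)³ / P(DE₂)² = (0.260)³·(0.0107)·(14.8)³ / (0.00626)² = 15600
Qₚ = 15600 < Kₚ = 36900, so the forward reaction proceeds.

forward (toward products)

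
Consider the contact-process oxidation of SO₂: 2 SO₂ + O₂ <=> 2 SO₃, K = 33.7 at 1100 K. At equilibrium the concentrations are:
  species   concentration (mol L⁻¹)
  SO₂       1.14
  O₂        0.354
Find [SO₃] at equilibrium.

At equilibrium, K = [SO₃]² / ([SO₂]²·[O₂]) = 33.7.
([SO₃])² / ((1.14)²·(0.354)) = 33.7
[SO₃]² = 15.5 ⇒ [SO₃] = 3.94 mol L⁻¹

[SO₃] = 3.94 mol L⁻¹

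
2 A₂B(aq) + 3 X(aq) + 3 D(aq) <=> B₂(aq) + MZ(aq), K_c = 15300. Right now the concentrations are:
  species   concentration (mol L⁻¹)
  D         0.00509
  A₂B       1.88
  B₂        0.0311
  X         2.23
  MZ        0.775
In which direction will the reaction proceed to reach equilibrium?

Q_c = [B₂]·[MZ] / ([A₂B]²·[X]³·[D]³) = (0.0311)·(0.775) / ((1.88)²·(2.23)³·(0.00509)³) = 4660
Q_c = 4660 < K_c = 15300, so the forward reaction proceeds.

to the right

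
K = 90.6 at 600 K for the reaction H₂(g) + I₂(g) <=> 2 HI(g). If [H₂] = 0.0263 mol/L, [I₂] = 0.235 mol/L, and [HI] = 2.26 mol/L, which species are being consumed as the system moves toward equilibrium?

HI (products)

Q = [HI]² / ([H₂]·[I₂]) = (2.26)² / ((0.0263)·(0.235)) = 826
Q = 826 > K = 90.6: net reverse reaction.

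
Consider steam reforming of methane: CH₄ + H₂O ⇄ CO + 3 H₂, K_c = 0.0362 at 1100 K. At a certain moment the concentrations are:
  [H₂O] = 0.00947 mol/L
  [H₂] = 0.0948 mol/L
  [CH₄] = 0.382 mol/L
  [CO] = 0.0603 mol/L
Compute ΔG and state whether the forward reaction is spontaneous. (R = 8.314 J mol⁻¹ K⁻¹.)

ΔG = -8.56 kJ/mol; the forward reaction is spontaneous

Q_c = [CO]·[H₂]³ / ([CH₄]·[H₂O]) = (0.0603)·(0.0948)³ / ((0.382)·(0.00947)) = 0.0142
ΔG = RT ln(Q_c/K_c) = (8.314 J mol⁻¹ K⁻¹)(1100 K) × ln(0.0142/0.0362)
   = (9.145 kJ/mol)(-0.9358) = -8.56 kJ/mol
ΔG < 0, so the forward reaction is spontaneous (proceeds forward).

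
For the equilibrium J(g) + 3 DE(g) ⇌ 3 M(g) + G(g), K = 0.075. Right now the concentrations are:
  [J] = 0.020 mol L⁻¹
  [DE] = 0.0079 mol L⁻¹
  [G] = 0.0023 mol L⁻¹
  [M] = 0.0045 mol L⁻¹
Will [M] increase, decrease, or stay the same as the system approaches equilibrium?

Q = [M]³·[G] / ([J]·[DE]³) = (0.0045)³·(0.0023) / ((0.020)·(0.0079)³) = 0.021
Q = 0.021 < K = 0.075: net forward reaction.
M is a product, so it increases.

increase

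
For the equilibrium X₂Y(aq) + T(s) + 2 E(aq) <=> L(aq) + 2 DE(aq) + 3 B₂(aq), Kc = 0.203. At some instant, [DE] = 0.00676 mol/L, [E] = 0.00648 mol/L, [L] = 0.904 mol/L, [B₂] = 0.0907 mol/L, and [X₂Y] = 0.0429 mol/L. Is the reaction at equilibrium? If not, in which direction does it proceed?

(T is a pure solid — omitted from Qc.)
Qc = [L]·[DE]²·[B₂]³ / ([X₂Y]·[E]²) = (0.904)·(0.00676)²·(0.0907)³ / ((0.0429)·(0.00648)²) = 0.0171
Qc = 0.0171 < Kc = 0.203, so the forward reaction proceeds.

forward (toward products)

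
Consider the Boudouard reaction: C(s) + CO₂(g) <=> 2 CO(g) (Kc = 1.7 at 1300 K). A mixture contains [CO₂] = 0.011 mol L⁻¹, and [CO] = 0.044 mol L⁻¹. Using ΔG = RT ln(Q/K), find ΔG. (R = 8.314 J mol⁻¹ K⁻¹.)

(C is a pure solid — omitted from Qc.)
Qc = [CO]² / [CO₂] = (0.044)² / (0.011) = 0.176
ΔG = RT ln(Qc/Kc) = (8.314 J mol⁻¹ K⁻¹)(1300 K) × ln(0.176/1.7)
   = (10.81 kJ/mol)(-2.268) = -24.5 kJ/mol
ΔG < 0, so the forward reaction is spontaneous (proceeds forward).

ΔG = -24.5 kJ/mol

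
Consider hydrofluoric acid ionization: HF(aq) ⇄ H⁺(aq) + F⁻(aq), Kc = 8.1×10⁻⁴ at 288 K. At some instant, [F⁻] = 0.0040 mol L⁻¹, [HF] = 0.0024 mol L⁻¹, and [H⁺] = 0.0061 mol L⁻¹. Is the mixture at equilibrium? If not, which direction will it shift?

no; Q > K, reaction proceeds in reverse

Qc = [H⁺]·[F⁻] / [HF] = (0.0061)·(0.0040) / (0.0024) = 0.010
Qc = 0.010 > Kc = 8.1×10⁻⁴: net reverse reaction.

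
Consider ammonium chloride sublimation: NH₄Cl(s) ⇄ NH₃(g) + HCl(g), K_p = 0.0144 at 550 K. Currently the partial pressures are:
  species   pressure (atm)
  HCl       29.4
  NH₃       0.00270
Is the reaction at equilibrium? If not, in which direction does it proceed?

to the left

(NH₄Cl is a pure solid — omitted from Q_p.)
Q_p = P(NH₃)·P(HCl) = (0.00270)·(29.4) = 0.0794
Q_p = 0.0794 > K_p = 0.0144, so the reverse reaction proceeds.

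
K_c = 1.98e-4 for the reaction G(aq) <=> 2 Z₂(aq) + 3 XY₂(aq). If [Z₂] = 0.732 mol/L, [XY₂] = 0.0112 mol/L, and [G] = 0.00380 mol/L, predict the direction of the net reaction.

at equilibrium

Q_c = [Z₂]²·[XY₂]³ / [G] = (0.732)²·(0.0112)³ / (0.00380) = 1.98e-4
Q_c = 1.98e-4 = K_c, so the system is already at equilibrium.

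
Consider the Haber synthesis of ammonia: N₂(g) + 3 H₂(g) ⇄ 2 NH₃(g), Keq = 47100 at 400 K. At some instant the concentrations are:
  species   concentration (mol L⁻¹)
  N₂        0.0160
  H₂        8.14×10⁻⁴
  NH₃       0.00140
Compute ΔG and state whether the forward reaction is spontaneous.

ΔG = 5.23 kJ/mol; the forward reaction is non-spontaneous

Q = [NH₃]² / ([N₂]·[H₂]³) = (0.00140)² / ((0.0160)·(8.14×10⁻⁴)³) = 2.27×10⁵
ΔG = RT ln(Q/Keq) = (8.314 J mol⁻¹ K⁻¹)(400 K) × ln(2.27×10⁵/47100)
   = (3.326 kJ/mol)(1.573) = 5.23 kJ/mol
ΔG > 0, so the forward reaction is non-spontaneous (proceeds in reverse).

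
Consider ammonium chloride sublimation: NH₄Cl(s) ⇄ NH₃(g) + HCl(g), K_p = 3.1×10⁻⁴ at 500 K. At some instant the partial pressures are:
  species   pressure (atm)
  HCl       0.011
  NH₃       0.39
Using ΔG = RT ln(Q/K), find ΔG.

(NH₄Cl is a pure solid — omitted from Q_p.)
Q_p = P(NH₃)·P(HCl) = (0.39)·(0.011) = 0.00429
ΔG = RT ln(Q_p/K_p) = (8.314 J mol⁻¹ K⁻¹)(500 K) × ln(0.00429/3.1×10⁻⁴)
   = (4.157 kJ/mol)(2.627) = 10.9 kJ/mol
ΔG > 0, so the forward reaction is non-spontaneous (proceeds in reverse).

ΔG = 10.9 kJ/mol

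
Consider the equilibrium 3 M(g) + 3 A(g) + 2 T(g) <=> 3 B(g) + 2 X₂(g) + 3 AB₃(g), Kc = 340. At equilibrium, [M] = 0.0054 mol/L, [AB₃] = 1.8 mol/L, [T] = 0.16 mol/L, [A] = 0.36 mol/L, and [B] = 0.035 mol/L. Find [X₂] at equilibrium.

[X₂] = 0.016 mol/L

At equilibrium, Kc = [B]³·[X₂]²·[AB₃]³ / ([M]³·[A]³·[T]²) = 340.
(0.035)³·([X₂])²·(1.8)³ / ((0.0054)³·(0.36)³·(0.16)²) = 340
[X₂]² = 2.56×10⁻⁴ ⇒ [X₂] = 0.016 mol/L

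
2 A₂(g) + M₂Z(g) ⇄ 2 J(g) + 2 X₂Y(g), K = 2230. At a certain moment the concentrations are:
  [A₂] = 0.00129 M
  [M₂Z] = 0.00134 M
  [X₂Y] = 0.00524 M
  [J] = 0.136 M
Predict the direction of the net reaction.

toward products

Q = [J]²·[X₂Y]² / ([A₂]²·[M₂Z]) = (0.136)²·(0.00524)² / ((0.00129)²·(0.00134)) = 228
Q = 228 < K = 2230, so the forward reaction proceeds.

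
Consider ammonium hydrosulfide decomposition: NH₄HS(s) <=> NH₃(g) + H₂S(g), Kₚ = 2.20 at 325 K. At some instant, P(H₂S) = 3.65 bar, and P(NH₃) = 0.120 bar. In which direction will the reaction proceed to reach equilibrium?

forward (toward products)

(NH₄HS is a pure solid — omitted from Qₚ.)
Qₚ = P(NH₃)·P(H₂S) = (0.120)·(3.65) = 0.438
Qₚ = 0.438 < Kₚ = 2.20, so the forward reaction proceeds.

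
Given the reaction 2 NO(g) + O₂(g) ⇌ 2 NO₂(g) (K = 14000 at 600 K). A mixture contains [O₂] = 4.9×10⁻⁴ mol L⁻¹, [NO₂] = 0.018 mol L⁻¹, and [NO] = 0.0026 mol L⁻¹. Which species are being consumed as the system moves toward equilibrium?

Q = [NO₂]² / ([NO]²·[O₂]) = (0.018)² / ((0.0026)²·(4.9×10⁻⁴)) = 98000
Q = 98000 > K = 14000: net reverse reaction.

NO₂ (products)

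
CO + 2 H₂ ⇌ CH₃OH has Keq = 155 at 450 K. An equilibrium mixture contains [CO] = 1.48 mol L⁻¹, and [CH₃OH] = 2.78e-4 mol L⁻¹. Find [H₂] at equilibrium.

At equilibrium, Keq = [CH₃OH] / ([CO]·[H₂]²) = 155.
(2.78e-4) / ((1.48)·([H₂])²) = 155
[H₂]² = 1.21e-6 ⇒ [H₂] = 0.00110 mol L⁻¹

[H₂] = 0.00110 mol L⁻¹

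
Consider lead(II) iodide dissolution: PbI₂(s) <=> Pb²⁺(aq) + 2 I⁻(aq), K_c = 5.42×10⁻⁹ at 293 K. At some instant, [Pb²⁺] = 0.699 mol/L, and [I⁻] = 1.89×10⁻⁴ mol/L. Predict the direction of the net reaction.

in the reverse direction

(PbI₂ is a pure solid — omitted from Q_c.)
Q_c = [Pb²⁺]·[I⁻]² = (0.699)·(1.89×10⁻⁴)² = 2.50×10⁻⁸
Q_c = 2.50×10⁻⁸ > K_c = 5.42×10⁻⁹, so the reverse reaction proceeds.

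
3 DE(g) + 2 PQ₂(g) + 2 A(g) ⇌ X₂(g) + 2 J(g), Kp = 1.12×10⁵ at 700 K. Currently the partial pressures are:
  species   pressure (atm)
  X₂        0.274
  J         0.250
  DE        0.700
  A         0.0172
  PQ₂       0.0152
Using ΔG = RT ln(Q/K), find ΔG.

Qp = P(X₂)·P(J)² / (P(DE)³·P(PQ₂)²·P(A)²) = (0.274)·(0.250)² / ((0.700)³·(0.0152)²·(0.0172)²) = 7.30×10⁵
ΔG = RT ln(Qp/Kp) = (8.314 J mol⁻¹ K⁻¹)(700 K) × ln(7.30×10⁵/1.12×10⁵)
   = (5.820 kJ/mol)(1.875) = 10.9 kJ/mol
ΔG > 0, so the forward reaction is non-spontaneous (proceeds in reverse).

ΔG = 10.9 kJ/mol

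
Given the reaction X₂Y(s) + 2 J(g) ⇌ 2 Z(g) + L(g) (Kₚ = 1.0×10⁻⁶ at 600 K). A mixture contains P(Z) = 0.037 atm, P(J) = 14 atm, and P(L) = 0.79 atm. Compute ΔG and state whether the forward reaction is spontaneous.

(X₂Y is a pure solid — omitted from Qₚ.)
Qₚ = P(Z)²·P(L) / P(J)² = (0.037)²·(0.79) / (14)² = 5.52×10⁻⁶
ΔG = RT ln(Qₚ/Kₚ) = (8.314 J mol⁻¹ K⁻¹)(600 K) × ln(5.52×10⁻⁶/1.0×10⁻⁶)
   = (4.988 kJ/mol)(1.708) = 8.52 kJ/mol
ΔG > 0, so the forward reaction is non-spontaneous (proceeds in reverse).

ΔG = 8.52 kJ/mol; the forward reaction is non-spontaneous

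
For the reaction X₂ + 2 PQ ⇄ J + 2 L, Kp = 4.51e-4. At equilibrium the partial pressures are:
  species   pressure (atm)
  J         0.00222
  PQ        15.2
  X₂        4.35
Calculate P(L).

At equilibrium, Kp = P(J)·P(L)² / (P(X₂)·P(PQ)²) = 4.51e-4.
(0.00222)·(P(L))² / ((4.35)·(15.2)²) = 4.51e-4
P(L)² = 204 ⇒ P(L) = 14.3 atm

P(L) = 14.3 atm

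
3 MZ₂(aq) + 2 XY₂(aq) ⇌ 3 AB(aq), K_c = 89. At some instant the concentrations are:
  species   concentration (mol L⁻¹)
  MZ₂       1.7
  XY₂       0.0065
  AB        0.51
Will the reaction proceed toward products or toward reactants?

Q_c = [AB]³ / ([MZ₂]³·[XY₂]²) = (0.51)³ / ((1.7)³·(0.0065)²) = 640
Q_c = 640 > K_c = 89, so the reverse reaction proceeds.

to the left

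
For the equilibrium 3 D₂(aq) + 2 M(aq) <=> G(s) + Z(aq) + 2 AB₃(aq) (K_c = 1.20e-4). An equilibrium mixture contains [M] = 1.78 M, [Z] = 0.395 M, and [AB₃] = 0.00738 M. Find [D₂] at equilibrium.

[D₂] = 0.384 M

(G is a pure solid — omitted from K_c.)
At equilibrium, K_c = [Z]·[AB₃]² / ([D₂]³·[M]²) = 1.20e-4.
(0.395)·(0.00738)² / (([D₂])³·(1.78)²) = 1.20e-4
[D₂]³ = 0.0566 ⇒ [D₂] = 0.384 M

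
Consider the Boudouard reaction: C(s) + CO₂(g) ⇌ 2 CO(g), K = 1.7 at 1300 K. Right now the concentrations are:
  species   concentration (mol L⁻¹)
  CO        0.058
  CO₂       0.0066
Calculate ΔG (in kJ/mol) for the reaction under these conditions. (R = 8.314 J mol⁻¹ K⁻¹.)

(C is a pure solid — omitted from Q.)
Q = [CO]² / [CO₂] = (0.058)² / (0.0066) = 0.510
ΔG = RT ln(Q/K) = (8.314 J mol⁻¹ K⁻¹)(1300 K) × ln(0.510/1.7)
   = (10.81 kJ/mol)(-1.204) = -13.0 kJ/mol
ΔG < 0, so the forward reaction is spontaneous (proceeds forward).

ΔG = -13.0 kJ/mol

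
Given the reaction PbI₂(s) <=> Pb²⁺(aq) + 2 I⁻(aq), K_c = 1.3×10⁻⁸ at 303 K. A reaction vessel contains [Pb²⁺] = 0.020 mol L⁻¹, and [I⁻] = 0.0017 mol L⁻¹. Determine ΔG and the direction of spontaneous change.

(PbI₂ is a pure solid — omitted from Q_c.)
Q_c = [Pb²⁺]·[I⁻]² = (0.020)·(0.0017)² = 5.78×10⁻⁸
ΔG = RT ln(Q_c/K_c) = (8.314 J mol⁻¹ K⁻¹)(303 K) × ln(5.78×10⁻⁸/1.3×10⁻⁸)
   = (2.519 kJ/mol)(1.492) = 3.76 kJ/mol
ΔG > 0, so the forward reaction is non-spontaneous (proceeds in reverse).

ΔG = 3.76 kJ/mol; the forward reaction is non-spontaneous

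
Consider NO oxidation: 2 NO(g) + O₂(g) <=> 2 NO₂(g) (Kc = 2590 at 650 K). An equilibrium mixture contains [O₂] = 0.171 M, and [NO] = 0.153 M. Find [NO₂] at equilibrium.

[NO₂] = 3.22 M

At equilibrium, Kc = [NO₂]² / ([NO]²·[O₂]) = 2590.
([NO₂])² / ((0.153)²·(0.171)) = 2590
[NO₂]² = 10.4 ⇒ [NO₂] = 3.22 M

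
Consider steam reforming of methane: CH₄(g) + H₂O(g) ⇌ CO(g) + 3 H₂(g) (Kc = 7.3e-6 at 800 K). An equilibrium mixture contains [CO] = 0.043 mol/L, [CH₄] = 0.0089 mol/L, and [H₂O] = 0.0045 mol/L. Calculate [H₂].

At equilibrium, Kc = [CO]·[H₂]³ / ([CH₄]·[H₂O]) = 7.3e-6.
(0.043)·([H₂])³ / ((0.0089)·(0.0045)) = 7.3e-6
[H₂]³ = 6.80e-9 ⇒ [H₂] = 0.0019 mol/L

[H₂] = 0.0019 mol/L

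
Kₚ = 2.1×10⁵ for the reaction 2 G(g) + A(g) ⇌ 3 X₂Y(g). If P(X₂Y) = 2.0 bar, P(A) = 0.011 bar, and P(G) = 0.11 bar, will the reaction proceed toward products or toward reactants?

Qₚ = P(X₂Y)³ / (P(G)²·P(A)) = (2.0)³ / ((0.11)²·(0.011)) = 60000
Qₚ = 60000 < Kₚ = 2.1×10⁵, so the forward reaction proceeds.

in the forward direction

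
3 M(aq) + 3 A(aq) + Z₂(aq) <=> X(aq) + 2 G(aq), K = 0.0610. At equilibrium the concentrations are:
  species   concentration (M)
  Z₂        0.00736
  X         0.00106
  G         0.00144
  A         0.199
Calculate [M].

At equilibrium, K = [X]·[G]² / ([M]³·[A]³·[Z₂]) = 0.0610.
(0.00106)·(0.00144)² / (([M])³·(0.199)³·(0.00736)) = 0.0610
[M]³ = 6.21×10⁻⁴ ⇒ [M] = 0.0853 M

[M] = 0.0853 M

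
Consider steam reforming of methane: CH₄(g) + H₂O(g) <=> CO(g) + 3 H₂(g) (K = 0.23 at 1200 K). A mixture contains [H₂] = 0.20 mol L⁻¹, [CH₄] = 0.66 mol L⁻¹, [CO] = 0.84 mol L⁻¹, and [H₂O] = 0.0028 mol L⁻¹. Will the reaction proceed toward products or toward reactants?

reverse (toward reactants)

Q = [CO]·[H₂]³ / ([CH₄]·[H₂O]) = (0.84)·(0.20)³ / ((0.66)·(0.0028)) = 3.6
Q = 3.6 > K = 0.23, so the reverse reaction proceeds.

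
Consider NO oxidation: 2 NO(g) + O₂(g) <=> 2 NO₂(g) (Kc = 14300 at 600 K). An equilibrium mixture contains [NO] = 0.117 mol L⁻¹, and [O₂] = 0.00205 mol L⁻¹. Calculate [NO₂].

At equilibrium, Kc = [NO₂]² / ([NO]²·[O₂]) = 14300.
([NO₂])² / ((0.117)²·(0.00205)) = 14300
[NO₂]² = 0.401 ⇒ [NO₂] = 0.633 mol L⁻¹

[NO₂] = 0.633 mol L⁻¹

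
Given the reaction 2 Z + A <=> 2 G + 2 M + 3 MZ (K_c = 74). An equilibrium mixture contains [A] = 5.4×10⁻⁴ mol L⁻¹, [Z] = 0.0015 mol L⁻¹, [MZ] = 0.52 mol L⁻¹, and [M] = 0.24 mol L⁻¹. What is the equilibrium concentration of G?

At equilibrium, K_c = [G]²·[M]²·[MZ]³ / ([Z]²·[A]) = 74.
([G])²·(0.24)²·(0.52)³ / ((0.0015)²·(5.4×10⁻⁴)) = 74
[G]² = 1.11×10⁻⁵ ⇒ [G] = 0.0033 mol L⁻¹

[G] = 0.0033 mol L⁻¹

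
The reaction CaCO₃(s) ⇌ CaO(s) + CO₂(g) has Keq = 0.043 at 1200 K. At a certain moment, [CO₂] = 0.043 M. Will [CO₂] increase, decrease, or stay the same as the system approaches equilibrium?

stay the same

(CaCO₃, CaO are pure solids — omitted from Q.)
Q = [CO₂] = 0.043
Q = 0.043 = Keq; the system is at equilibrium.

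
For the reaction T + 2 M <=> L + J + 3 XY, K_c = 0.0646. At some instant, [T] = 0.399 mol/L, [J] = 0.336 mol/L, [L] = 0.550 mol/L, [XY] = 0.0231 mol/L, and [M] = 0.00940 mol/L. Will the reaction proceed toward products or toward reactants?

neither direction; the system is at equilibrium

Q_c = [L]·[J]·[XY]³ / ([T]·[M]²) = (0.550)·(0.336)·(0.0231)³ / ((0.399)·(0.00940)²) = 0.0646
Q_c = 0.0646 = K_c, so the system is already at equilibrium.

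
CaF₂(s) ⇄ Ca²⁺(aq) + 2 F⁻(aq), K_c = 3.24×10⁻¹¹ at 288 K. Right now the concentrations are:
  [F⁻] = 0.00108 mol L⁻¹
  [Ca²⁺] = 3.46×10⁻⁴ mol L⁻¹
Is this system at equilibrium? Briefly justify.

(CaF₂ is a pure solid — omitted from Q_c.)
Q_c = [Ca²⁺]·[F⁻]² = (3.46×10⁻⁴)·(0.00108)² = 4.04×10⁻¹⁰
Q_c = 4.04×10⁻¹⁰ > K_c = 3.24×10⁻¹¹: net reverse reaction.

no; Q > K, reaction proceeds in reverse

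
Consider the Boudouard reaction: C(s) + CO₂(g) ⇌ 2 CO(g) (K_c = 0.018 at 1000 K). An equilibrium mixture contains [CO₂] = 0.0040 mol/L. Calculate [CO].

(C is a pure solid — omitted from K_c.)
At equilibrium, K_c = [CO]² / [CO₂] = 0.018.
([CO])² / (0.0040) = 0.018
[CO]² = 7.20e-5 ⇒ [CO] = 0.0085 mol/L

[CO] = 0.0085 mol/L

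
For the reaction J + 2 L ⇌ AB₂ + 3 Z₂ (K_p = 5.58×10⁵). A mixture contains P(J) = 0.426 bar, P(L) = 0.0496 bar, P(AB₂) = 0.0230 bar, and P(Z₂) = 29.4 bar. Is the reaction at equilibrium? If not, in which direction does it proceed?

Q_p = P(AB₂)·P(Z₂)³ / (P(J)·P(L)²) = (0.0230)·(29.4)³ / ((0.426)·(0.0496)²) = 5.58×10⁵
Q_p = 5.58×10⁵ = K_p, so the system is already at equilibrium.

at equilibrium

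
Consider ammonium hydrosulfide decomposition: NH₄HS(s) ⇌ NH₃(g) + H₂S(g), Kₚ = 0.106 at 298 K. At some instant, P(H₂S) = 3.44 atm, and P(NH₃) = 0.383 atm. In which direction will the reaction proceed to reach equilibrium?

in the reverse direction

(NH₄HS is a pure solid — omitted from Qₚ.)
Qₚ = P(NH₃)·P(H₂S) = (0.383)·(3.44) = 1.32
Qₚ = 1.32 > Kₚ = 0.106, so the reverse reaction proceeds.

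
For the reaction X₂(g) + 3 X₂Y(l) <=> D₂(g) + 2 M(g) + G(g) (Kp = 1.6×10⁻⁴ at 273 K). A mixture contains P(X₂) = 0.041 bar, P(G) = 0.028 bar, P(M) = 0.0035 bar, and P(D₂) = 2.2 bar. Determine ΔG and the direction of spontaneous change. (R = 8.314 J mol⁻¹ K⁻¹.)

(X₂Y is a pure liquid — omitted from Qp.)
Qp = P(D₂)·P(M)²·P(G) / P(X₂) = (2.2)·(0.0035)²·(0.028) / (0.041) = 1.84×10⁻⁵
ΔG = RT ln(Qp/Kp) = (8.314 J mol⁻¹ K⁻¹)(273 K) × ln(1.84×10⁻⁵/1.6×10⁻⁴)
   = (2.270 kJ/mol)(-2.163) = -4.91 kJ/mol
ΔG < 0, so the forward reaction is spontaneous (proceeds forward).

ΔG = -4.91 kJ/mol; the forward reaction is spontaneous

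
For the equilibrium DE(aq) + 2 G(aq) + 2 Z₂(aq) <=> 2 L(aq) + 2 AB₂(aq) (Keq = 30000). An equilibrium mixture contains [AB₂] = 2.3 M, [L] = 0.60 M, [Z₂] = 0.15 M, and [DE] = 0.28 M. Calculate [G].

[G] = 0.10 M

At equilibrium, Keq = [L]²·[AB₂]² / ([DE]·[G]²·[Z₂]²) = 30000.
(0.60)²·(2.3)² / ((0.28)·([G])²·(0.15)²) = 30000
[G]² = 0.0101 ⇒ [G] = 0.10 M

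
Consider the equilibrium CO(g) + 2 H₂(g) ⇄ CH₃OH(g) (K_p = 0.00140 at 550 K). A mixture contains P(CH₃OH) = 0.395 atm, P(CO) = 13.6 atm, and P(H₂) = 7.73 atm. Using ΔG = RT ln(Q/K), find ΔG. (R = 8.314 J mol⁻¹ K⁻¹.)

Q_p = P(CH₃OH) / (P(CO)·P(H₂)²) = (0.395) / ((13.6)·(7.73)²) = 4.86×10⁻⁴
ΔG = RT ln(Q_p/K_p) = (8.314 J mol⁻¹ K⁻¹)(550 K) × ln(4.86×10⁻⁴/0.00140)
   = (4.573 kJ/mol)(-1.058) = -4.84 kJ/mol
ΔG < 0, so the forward reaction is spontaneous (proceeds forward).

ΔG = -4.84 kJ/mol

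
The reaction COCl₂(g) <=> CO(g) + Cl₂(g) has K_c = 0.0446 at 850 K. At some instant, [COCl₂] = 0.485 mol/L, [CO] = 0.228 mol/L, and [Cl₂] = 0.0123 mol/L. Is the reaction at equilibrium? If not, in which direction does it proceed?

Q_c = [CO]·[Cl₂] / [COCl₂] = (0.228)·(0.0123) / (0.485) = 0.00578
Q_c = 0.00578 < K_c = 0.0446, so the forward reaction proceeds.

to the right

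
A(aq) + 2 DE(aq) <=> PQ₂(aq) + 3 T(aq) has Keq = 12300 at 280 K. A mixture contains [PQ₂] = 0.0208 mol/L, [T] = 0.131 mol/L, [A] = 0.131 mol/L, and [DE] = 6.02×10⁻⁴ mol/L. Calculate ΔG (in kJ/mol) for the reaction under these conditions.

ΔG = -5.88 kJ/mol

Q = [PQ₂]·[T]³ / ([A]·[DE]²) = (0.0208)·(0.131)³ / ((0.131)·(6.02×10⁻⁴)²) = 985
ΔG = RT ln(Q/Keq) = (8.314 J mol⁻¹ K⁻¹)(280 K) × ln(985/12300)
   = (2.328 kJ/mol)(-2.525) = -5.88 kJ/mol
ΔG < 0, so the forward reaction is spontaneous (proceeds forward).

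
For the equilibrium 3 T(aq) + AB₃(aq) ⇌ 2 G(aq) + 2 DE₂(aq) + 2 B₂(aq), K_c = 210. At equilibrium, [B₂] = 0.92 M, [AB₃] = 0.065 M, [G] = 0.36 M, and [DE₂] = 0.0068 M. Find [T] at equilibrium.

At equilibrium, K_c = [G]²·[DE₂]²·[B₂]² / ([T]³·[AB₃]) = 210.
(0.36)²·(0.0068)²·(0.92)² / (([T])³·(0.065)) = 210
[T]³ = 3.72e-7 ⇒ [T] = 0.0072 M

[T] = 0.0072 M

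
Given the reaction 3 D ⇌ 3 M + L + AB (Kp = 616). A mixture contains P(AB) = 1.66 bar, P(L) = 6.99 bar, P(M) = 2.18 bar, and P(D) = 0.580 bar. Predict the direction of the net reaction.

Qp = P(M)³·P(L)·P(AB) / P(D)³ = (2.18)³·(6.99)·(1.66) / (0.580)³ = 616
Qp = 616 = Kp, so the system is already at equilibrium.

no net change (already at equilibrium)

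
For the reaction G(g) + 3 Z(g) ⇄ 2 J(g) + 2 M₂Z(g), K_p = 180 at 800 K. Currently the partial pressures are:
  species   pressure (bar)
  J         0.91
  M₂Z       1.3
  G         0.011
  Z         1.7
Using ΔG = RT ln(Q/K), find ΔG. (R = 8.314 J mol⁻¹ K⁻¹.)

ΔG = -12.9 kJ/mol

Q_p = P(J)²·P(M₂Z)² / (P(G)·P(Z)³) = (0.91)²·(1.3)² / ((0.011)·(1.7)³) = 25.9
ΔG = RT ln(Q_p/K_p) = (8.314 J mol⁻¹ K⁻¹)(800 K) × ln(25.9/180)
   = (6.651 kJ/mol)(-1.939) = -12.9 kJ/mol
ΔG < 0, so the forward reaction is spontaneous (proceeds forward).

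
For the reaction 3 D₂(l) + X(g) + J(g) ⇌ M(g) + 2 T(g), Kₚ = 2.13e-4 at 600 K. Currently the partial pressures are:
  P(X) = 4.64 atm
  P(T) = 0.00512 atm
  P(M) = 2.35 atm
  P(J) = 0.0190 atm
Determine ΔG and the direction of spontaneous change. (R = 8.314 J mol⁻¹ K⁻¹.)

(D₂ is a pure liquid — omitted from Qₚ.)
Qₚ = P(M)·P(T)² / (P(X)·P(J)) = (2.35)·(0.00512)² / ((4.64)·(0.0190)) = 6.99e-4
ΔG = RT ln(Qₚ/Kₚ) = (8.314 J mol⁻¹ K⁻¹)(600 K) × ln(6.99e-4/2.13e-4)
   = (4.988 kJ/mol)(1.188) = 5.93 kJ/mol
ΔG > 0, so the forward reaction is non-spontaneous (proceeds in reverse).

ΔG = 5.93 kJ/mol; the forward reaction is non-spontaneous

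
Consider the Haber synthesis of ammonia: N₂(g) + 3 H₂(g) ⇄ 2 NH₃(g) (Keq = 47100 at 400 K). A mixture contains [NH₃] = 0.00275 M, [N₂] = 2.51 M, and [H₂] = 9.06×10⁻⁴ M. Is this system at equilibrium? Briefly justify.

Q = [NH₃]² / ([N₂]·[H₂]³) = (0.00275)² / ((2.51)·(9.06×10⁻⁴)³) = 4050
Q = 4050 < Keq = 47100: net forward reaction.

no; Q < K, reaction proceeds forward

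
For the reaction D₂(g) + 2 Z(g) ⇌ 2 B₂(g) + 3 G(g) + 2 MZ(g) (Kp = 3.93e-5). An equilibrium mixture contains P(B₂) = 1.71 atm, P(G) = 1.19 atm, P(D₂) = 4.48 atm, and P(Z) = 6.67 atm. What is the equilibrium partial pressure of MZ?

P(MZ) = 0.0399 atm

At equilibrium, Kp = P(B₂)²·P(G)³·P(MZ)² / (P(D₂)·P(Z)²) = 3.93e-5.
(1.71)²·(1.19)³·(P(MZ))² / ((4.48)·(6.67)²) = 3.93e-5
P(MZ)² = 0.00159 ⇒ P(MZ) = 0.0399 atm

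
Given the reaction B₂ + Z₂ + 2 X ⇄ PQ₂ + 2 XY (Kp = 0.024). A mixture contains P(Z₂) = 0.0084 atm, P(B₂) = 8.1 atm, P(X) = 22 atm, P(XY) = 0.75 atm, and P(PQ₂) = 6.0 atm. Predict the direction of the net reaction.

reverse (toward reactants)

Qp = P(PQ₂)·P(XY)² / (P(B₂)·P(Z₂)·P(X)²) = (6.0)·(0.75)² / ((8.1)·(0.0084)·(22)²) = 0.10
Qp = 0.10 > Kp = 0.024, so the reverse reaction proceeds.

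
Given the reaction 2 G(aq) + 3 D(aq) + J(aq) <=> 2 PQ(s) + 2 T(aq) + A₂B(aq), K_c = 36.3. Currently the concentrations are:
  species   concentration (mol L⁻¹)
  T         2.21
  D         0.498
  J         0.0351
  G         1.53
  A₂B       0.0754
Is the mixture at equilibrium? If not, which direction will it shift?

(PQ is a pure solid — omitted from Q_c.)
Q_c = [T]²·[A₂B] / ([G]²·[D]³·[J]) = (2.21)²·(0.0754) / ((1.53)²·(0.498)³·(0.0351)) = 36.3
Q_c = 36.3 = K_c; the system is at equilibrium.

yes, at equilibrium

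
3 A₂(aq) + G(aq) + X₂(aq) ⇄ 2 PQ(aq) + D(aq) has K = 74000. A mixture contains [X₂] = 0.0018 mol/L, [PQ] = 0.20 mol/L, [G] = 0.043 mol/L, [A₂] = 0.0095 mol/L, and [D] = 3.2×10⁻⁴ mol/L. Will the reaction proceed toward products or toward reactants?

reverse (toward reactants)

Q = [PQ]²·[D] / ([A₂]³·[G]·[X₂]) = (0.20)²·(3.2×10⁻⁴) / ((0.0095)³·(0.043)·(0.0018)) = 1.9×10⁵
Q = 1.9×10⁵ > K = 74000, so the reverse reaction proceeds.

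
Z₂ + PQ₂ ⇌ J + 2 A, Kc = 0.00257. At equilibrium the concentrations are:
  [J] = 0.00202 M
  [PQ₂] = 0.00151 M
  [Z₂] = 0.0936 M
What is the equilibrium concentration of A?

At equilibrium, Kc = [J]·[A]² / ([Z₂]·[PQ₂]) = 0.00257.
(0.00202)·([A])² / ((0.0936)·(0.00151)) = 0.00257
[A]² = 1.80e-4 ⇒ [A] = 0.0134 M

[A] = 0.0134 M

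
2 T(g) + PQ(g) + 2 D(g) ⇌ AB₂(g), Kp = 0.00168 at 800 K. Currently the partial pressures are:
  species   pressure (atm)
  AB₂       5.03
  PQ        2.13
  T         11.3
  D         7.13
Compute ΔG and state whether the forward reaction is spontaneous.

Qp = P(AB₂) / (P(T)²·P(PQ)·P(D)²) = (5.03) / ((11.3)²·(2.13)·(7.13)²) = 3.64×10⁻⁴
ΔG = RT ln(Qp/Kp) = (8.314 J mol⁻¹ K⁻¹)(800 K) × ln(3.64×10⁻⁴/0.00168)
   = (6.651 kJ/mol)(-1.529) = -10.2 kJ/mol
ΔG < 0, so the forward reaction is spontaneous (proceeds forward).

ΔG = -10.2 kJ/mol; the forward reaction is spontaneous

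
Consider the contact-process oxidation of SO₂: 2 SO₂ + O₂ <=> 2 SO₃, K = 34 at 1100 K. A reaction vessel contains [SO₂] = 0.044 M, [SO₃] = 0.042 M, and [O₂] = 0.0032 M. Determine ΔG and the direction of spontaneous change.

Q = [SO₃]² / ([SO₂]²·[O₂]) = (0.042)² / ((0.044)²·(0.0032)) = 285
ΔG = RT ln(Q/K) = (8.314 J mol⁻¹ K⁻¹)(1100 K) × ln(285/34)
   = (9.145 kJ/mol)(2.126) = 19.4 kJ/mol
ΔG > 0, so the forward reaction is non-spontaneous (proceeds in reverse).

ΔG = 19.4 kJ/mol; the forward reaction is non-spontaneous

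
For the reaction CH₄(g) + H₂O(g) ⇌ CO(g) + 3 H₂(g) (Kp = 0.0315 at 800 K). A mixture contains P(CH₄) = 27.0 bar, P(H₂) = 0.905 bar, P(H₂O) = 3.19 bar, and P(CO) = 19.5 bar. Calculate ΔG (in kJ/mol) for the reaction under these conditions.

ΔG = 11.1 kJ/mol

Qp = P(CO)·P(H₂)³ / (P(CH₄)·P(H₂O)) = (19.5)·(0.905)³ / ((27.0)·(3.19)) = 0.168
ΔG = RT ln(Qp/Kp) = (8.314 J mol⁻¹ K⁻¹)(800 K) × ln(0.168/0.0315)
   = (6.651 kJ/mol)(1.674) = 11.1 kJ/mol
ΔG > 0, so the forward reaction is non-spontaneous (proceeds in reverse).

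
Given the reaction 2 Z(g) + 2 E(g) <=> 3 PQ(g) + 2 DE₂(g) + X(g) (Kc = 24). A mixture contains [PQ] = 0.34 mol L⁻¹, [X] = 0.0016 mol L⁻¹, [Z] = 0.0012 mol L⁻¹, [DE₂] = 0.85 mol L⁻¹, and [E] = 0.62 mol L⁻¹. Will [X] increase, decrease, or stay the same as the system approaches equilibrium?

decrease

Qc = [PQ]³·[DE₂]²·[X] / ([Z]²·[E]²) = (0.34)³·(0.85)²·(0.0016) / ((0.0012)²·(0.62)²) = 82
Qc = 82 > Kc = 24: net reverse reaction.
X is a product, so it decreases.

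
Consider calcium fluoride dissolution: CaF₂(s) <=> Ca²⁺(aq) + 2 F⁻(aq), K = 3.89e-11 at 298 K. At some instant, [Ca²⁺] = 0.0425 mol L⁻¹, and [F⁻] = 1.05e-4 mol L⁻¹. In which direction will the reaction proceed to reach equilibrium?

toward reactants

(CaF₂ is a pure solid — omitted from Q.)
Q = [Ca²⁺]·[F⁻]² = (0.0425)·(1.05e-4)² = 4.69e-10
Q = 4.69e-10 > K = 3.89e-11, so the reverse reaction proceeds.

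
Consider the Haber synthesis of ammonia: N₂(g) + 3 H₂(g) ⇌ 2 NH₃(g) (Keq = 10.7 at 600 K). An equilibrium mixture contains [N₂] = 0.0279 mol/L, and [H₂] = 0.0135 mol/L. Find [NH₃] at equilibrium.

[NH₃] = 8.57×10⁻⁴ mol/L

At equilibrium, Keq = [NH₃]² / ([N₂]·[H₂]³) = 10.7.
([NH₃])² / ((0.0279)·(0.0135)³) = 10.7
[NH₃]² = 7.34×10⁻⁷ ⇒ [NH₃] = 8.57×10⁻⁴ mol/L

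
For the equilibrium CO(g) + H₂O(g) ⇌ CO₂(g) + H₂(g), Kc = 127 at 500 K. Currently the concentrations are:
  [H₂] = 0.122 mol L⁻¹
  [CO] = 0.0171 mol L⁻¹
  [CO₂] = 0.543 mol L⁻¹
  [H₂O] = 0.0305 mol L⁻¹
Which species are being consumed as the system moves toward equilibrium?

Qc = [CO₂]·[H₂] / ([CO]·[H₂O]) = (0.543)·(0.122) / ((0.0171)·(0.0305)) = 127
Qc = 127 = Kc; the system is at equilibrium.

none (at equilibrium)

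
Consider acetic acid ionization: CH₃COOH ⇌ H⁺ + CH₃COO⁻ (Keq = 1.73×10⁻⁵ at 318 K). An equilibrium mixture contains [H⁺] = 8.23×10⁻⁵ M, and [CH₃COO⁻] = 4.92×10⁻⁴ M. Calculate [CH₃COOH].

[CH₃COOH] = 0.00234 M

At equilibrium, Keq = [H⁺]·[CH₃COO⁻] / [CH₃COOH] = 1.73×10⁻⁵.
(8.23×10⁻⁵)·(4.92×10⁻⁴) / ([CH₃COOH]) = 1.73×10⁻⁵
[CH₃COOH] = 0.00234 M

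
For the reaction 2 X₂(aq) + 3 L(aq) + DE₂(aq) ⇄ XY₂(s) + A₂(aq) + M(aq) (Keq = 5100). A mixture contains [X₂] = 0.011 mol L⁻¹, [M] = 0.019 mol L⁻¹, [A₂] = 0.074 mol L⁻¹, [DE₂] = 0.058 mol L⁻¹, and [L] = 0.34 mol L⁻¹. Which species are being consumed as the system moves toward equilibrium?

(XY₂ is a pure solid — omitted from Q.)
Q = [A₂]·[M] / ([X₂]²·[L]³·[DE₂]) = (0.074)·(0.019) / ((0.011)²·(0.34)³·(0.058)) = 5100
Q = 5100 = Keq; the system is at equilibrium.

none (at equilibrium)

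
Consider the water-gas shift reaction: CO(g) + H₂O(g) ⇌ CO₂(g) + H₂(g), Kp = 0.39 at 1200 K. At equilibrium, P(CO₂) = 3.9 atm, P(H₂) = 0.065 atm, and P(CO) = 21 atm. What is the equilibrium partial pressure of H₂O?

At equilibrium, Kp = P(CO₂)·P(H₂) / (P(CO)·P(H₂O)) = 0.39.
(3.9)·(0.065) / ((21)·(P(H₂O))) = 0.39
P(H₂O) = 0.0310 = 0.031 atm

P(H₂O) = 0.031 atm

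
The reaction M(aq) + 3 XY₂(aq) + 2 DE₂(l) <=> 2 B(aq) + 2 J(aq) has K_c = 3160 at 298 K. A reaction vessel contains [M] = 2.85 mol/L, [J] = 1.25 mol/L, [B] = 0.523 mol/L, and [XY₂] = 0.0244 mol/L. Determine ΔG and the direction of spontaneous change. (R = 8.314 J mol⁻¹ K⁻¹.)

ΔG = 2.93 kJ/mol; the forward reaction is non-spontaneous

(DE₂ is a pure liquid — omitted from Q_c.)
Q_c = [B]²·[J]² / ([M]·[XY₂]³) = (0.523)²·(1.25)² / ((2.85)·(0.0244)³) = 10300
ΔG = RT ln(Q_c/K_c) = (8.314 J mol⁻¹ K⁻¹)(298 K) × ln(10300/3160)
   = (2.478 kJ/mol)(1.182) = 2.93 kJ/mol
ΔG > 0, so the forward reaction is non-spontaneous (proceeds in reverse).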